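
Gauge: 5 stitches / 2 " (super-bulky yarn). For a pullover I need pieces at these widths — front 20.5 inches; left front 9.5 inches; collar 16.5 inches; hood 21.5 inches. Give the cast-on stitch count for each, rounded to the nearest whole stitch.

Rate = 5/2 = 2.5 sts per in.
front: 20.5 × 2.5 = 51.25 → 51.
left front: 9.5 × 2.5 = 23.75 → 24.
collar: 16.5 × 2.5 = 41.25 → 41.
hood: 21.5 × 2.5 = 53.75 → 54.

front 51; left front 24; collar 41; hood 54.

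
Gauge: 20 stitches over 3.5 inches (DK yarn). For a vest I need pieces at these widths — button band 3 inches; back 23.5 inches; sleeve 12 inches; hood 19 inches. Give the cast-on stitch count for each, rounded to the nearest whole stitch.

button band 17; back 134; sleeve 69; hood 109.

Rate = 20/3.5 = 5.714 sts per in.
button band: 3 × 5.714 = 17.14 → 17.
back: 23.5 × 5.714 = 134.29 → 134.
sleeve: 12 × 5.714 = 68.57 → 69.
hood: 19 × 5.714 = 108.57 → 109.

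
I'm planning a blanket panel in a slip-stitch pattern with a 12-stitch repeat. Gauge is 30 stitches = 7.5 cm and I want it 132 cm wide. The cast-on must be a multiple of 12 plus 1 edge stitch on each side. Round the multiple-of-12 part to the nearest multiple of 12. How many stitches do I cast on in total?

530 stitches.

30 / 7.5 = 4 sts per cm.
132 × 4 = 528.00 sts.
Less 2 edge sts → 526.00 for the repeat.
Nearest multiple of 12: 528.
Add back 2 edge sts → 530.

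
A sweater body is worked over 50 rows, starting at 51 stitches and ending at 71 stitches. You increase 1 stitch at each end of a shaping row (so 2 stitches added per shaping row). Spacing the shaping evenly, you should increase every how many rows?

Increase every 5th row.

Stitches to add: |71 − 51| = 20.
Shaping rows needed: 20 / 2 = 10.
50 rows / 10 = every 5 rows.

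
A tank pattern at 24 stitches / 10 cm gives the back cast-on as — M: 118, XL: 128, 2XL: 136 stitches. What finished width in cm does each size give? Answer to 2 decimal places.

24/10 = 2.4 sts per cm.
M: 118 / 2.4 = 49.167 → 49.17 cm.
XL: 128 / 2.4 = 53.333 → 53.33 cm.
2XL: 136 / 2.4 = 56.667 → 56.67 cm.

M 49.17 cm; XL 53.33 cm; 2XL 56.67 cm.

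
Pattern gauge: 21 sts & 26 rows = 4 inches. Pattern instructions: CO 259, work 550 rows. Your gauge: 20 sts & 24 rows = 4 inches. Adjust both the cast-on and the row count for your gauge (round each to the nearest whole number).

Cast on 247 stitches; work 508 rows.

Stitches: 259 × 20/21 = 246.67 → 247.
Rows: 550 × 24/26 = 507.69 → 508.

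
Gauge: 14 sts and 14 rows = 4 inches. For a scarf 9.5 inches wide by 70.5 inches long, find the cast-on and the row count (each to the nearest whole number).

Cast on 33 stitches and work 247 rows.

Stitch gauge = 14/4 = 3.5 sts/in; 9.5 × 3.5 = 33.25 → 33 sts.
Row gauge = 14/4 = 3.5 rows/in; 70.5 × 3.5 = 246.75 → 247 rows.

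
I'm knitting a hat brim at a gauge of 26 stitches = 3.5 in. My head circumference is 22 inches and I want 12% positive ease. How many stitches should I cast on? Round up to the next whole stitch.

CO 184 sts.

Finished = 22 × 1.12 = 24.64 in.
26 / 3.5 = 7.429 sts per inch.
24.64 × 7.429 = 183.04 sts.
→ 184 sts.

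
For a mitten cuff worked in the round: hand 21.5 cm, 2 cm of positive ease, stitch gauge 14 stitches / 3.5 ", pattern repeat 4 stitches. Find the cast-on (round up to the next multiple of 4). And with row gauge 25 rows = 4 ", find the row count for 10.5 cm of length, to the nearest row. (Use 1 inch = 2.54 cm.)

Cast on 40 stitches; work 26 rows.

Finished = 21.5 + 2 = 23.5 cm.
23.5 cm × 1/2.54 = 9.25 inches.
14/3.5 = 4 sts per in; 9.25 × 4 = 37.01 sts.
Next multiple of 4 → 40.
10.5 cm = 4.13 inches; × 6.25 = 25.84 → 26 rows.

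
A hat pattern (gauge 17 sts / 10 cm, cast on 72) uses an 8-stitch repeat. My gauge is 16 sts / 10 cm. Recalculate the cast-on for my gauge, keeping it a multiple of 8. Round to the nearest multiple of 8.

64 stitches.

72 × 16 / 17 = 67.76.
Nearest multiple of 8: 64.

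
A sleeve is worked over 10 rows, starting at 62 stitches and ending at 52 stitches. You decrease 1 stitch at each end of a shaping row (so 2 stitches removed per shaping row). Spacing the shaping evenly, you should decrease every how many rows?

Stitches to remove: |52 − 62| = 10.
Shaping rows needed: 10 / 2 = 5.
10 rows / 5 = every 2 rows.

Decrease every 2nd row.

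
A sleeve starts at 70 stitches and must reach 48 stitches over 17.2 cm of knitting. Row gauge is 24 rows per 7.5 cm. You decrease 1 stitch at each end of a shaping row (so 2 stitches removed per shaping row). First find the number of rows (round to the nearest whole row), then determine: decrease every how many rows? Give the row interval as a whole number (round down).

Decrease every 5th row.

Rows = 17.2 × 3.2 = 55.0 → 55 rows.
Stitches to remove: 22 → 11 shaping rows (at 2 st each).
55 / 11 = 5.00 → every 5 rows.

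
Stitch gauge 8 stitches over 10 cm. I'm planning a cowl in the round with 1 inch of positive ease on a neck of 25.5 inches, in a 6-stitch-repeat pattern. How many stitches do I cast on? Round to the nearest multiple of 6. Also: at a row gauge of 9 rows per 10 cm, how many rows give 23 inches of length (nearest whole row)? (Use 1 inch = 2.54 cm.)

Finished = 25.5 + 1 = 26.5 inches.
26.5 inches × 2.54 = 67.31 cm.
8/10 = 0.8 sts per cm; 67.31 × 0.8 = 53.85 sts.
Nearest multiple of 6 → 54.
23 inches = 58.42 cm; × 0.9 = 52.58 → 53 rows.

Cast on 54 stitches; work 53 rows.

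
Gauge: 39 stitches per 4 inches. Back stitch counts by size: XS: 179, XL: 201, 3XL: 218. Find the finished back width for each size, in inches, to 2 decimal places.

39/4 = 9.75 sts per in.
XS: 179 / 9.75 = 18.359 → 18.36 in.
XL: 201 / 9.75 = 20.615 → 20.62 in.
3XL: 218 / 9.75 = 22.359 → 22.36 in.

XS 18.36 inches; XL 20.62 inches; 3XL 22.36 inches.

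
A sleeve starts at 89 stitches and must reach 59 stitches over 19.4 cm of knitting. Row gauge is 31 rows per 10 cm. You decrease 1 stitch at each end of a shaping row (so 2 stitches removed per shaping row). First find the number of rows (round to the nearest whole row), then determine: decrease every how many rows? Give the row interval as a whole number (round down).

Decrease every 4th row.

Rows = 19.4 × 3.1 = 60.1 → 60 rows.
Stitches to remove: 30 → 15 shaping rows (at 2 st each).
60 / 15 = 4.00 → every 4 rows.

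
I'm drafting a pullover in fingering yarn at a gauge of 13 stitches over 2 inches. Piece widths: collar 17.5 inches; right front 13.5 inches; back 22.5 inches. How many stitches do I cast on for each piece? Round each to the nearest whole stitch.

Rate = 13/2 = 6.5 sts per in.
collar: 17.5 × 6.5 = 113.75 → 114.
right front: 13.5 × 6.5 = 87.75 → 88.
back: 22.5 × 6.5 = 146.25 → 146.

collar 114; right front 88; back 146.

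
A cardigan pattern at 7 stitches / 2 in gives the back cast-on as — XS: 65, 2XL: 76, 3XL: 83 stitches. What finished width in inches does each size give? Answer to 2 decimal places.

XS 18.57 inches; 2XL 21.71 inches; 3XL 23.71 inches.

7/2 = 3.5 sts per in.
XS: 65 / 3.5 = 18.571 → 18.57 in.
2XL: 76 / 3.5 = 21.714 → 21.71 in.
3XL: 83 / 3.5 = 23.714 → 23.71 in.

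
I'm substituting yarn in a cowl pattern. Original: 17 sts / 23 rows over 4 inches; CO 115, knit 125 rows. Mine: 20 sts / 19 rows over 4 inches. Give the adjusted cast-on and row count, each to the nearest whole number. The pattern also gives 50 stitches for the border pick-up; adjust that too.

Cast on 135 stitches; work 103 rows; border pick-up 59 stitches.

Stitches: 115 × 20/17 = 135.29 → 135.
Rows: 125 × 19/23 = 103.26 → 103.
border pick-up: 50 × 20/17 = 58.82 → 59.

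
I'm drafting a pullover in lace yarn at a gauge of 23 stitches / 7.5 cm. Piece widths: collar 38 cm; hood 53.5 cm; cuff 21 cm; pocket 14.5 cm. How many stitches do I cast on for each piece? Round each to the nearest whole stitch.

collar 117; hood 164; cuff 64; pocket 44.

Rate = 23/7.5 = 3.067 sts per cm.
collar: 38 × 3.067 = 116.53 → 117.
hood: 53.5 × 3.067 = 164.07 → 164.
cuff: 21 × 3.067 = 64.40 → 64.
pocket: 14.5 × 3.067 = 44.47 → 44.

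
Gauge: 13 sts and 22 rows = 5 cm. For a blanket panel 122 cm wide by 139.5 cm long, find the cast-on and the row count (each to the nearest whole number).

Cast on 317 stitches and work 614 rows.

Stitch gauge = 13/5 = 2.6 sts/cm; 122 × 2.6 = 317.20 → 317 sts.
Row gauge = 22/5 = 4.4 rows/cm; 139.5 × 4.4 = 613.80 → 614 rows.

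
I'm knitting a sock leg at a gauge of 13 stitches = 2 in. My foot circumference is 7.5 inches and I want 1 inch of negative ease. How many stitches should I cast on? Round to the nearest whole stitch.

Finished = 7.5 − 1 = 6.5 in.
13 / 2 = 6.5 sts per inch.
6.50 × 6.5 = 42.25 sts.
→ 42 sts.

Cast on 42 stitches.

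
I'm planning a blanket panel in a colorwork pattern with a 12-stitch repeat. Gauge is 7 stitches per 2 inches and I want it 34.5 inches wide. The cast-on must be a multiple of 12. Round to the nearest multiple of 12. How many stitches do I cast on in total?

CO 120 sts.

7 / 2 = 3.5 sts per inch.
34.5 × 3.5 = 120.75 sts.
Nearest multiple of 12: 120.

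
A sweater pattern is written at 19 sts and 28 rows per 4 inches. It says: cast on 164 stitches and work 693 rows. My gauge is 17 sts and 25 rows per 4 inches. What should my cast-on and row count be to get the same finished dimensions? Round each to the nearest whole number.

Stitches: 164 × 17/19 = 146.74 → 147.
Rows: 693 × 25/28 = 618.75 → 619.

Cast on 147 stitches; work 619 rows.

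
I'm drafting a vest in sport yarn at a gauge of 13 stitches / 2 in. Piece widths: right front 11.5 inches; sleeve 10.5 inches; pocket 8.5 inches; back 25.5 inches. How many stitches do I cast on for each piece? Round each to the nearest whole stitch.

right front 75; sleeve 68; pocket 55; back 166.

Rate = 13/2 = 6.5 sts per in.
right front: 11.5 × 6.5 = 74.75 → 75.
sleeve: 10.5 × 6.5 = 68.25 → 68.
pocket: 8.5 × 6.5 = 55.25 → 55.
back: 25.5 × 6.5 = 165.75 → 166.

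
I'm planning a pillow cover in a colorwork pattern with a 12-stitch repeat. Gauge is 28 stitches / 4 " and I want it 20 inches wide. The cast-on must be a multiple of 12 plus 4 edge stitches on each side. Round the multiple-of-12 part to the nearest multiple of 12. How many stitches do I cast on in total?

CO 140 sts.

28 / 4 = 7 sts per inch.
20 × 7 = 140.00 sts.
Less 8 edge sts → 132.00 for the repeat.
Nearest multiple of 12: 132.
Add back 8 edge sts → 140.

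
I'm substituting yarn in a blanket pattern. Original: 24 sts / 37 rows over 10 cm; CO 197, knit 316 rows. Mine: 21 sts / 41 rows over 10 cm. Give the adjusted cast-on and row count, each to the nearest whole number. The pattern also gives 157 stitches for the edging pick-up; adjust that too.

Cast on 172 stitches; work 350 rows; edging pick-up 137 stitches.

Stitches: 197 × 21/24 = 172.38 → 172.
Rows: 316 × 41/37 = 350.16 → 350.
edging pick-up: 157 × 21/24 = 137.38 → 137.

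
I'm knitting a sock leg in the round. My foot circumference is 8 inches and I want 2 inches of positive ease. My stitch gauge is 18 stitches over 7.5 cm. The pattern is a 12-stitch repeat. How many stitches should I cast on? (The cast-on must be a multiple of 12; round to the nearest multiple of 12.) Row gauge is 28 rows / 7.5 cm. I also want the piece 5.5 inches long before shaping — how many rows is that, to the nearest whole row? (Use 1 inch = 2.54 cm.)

Finished = 8 + 2 = 10 inches.
10 inches × 2.54 = 25.40 cm.
18/7.5 = 2.4 sts per cm; 25.40 × 2.4 = 60.96 sts.
Nearest multiple of 12 → 60.
5.5 inches = 13.97 cm; × 3.733 = 52.15 → 52 rows.

Cast on 60 stitches; work 52 rows.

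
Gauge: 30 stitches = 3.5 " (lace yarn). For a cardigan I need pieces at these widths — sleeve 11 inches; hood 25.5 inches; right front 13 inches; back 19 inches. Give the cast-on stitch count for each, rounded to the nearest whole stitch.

sleeve 94; hood 219; right front 111; back 163.

Rate = 30/3.5 = 8.571 sts per in.
sleeve: 11 × 8.571 = 94.29 → 94.
hood: 25.5 × 8.571 = 218.57 → 219.
right front: 13 × 8.571 = 111.43 → 111.
back: 19 × 8.571 = 162.86 → 163.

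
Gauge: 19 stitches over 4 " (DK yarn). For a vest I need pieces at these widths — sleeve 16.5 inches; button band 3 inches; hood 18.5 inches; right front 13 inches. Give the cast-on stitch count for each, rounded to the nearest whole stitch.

sleeve 78; button band 14; hood 88; right front 62.

Rate = 19/4 = 4.75 sts per in.
sleeve: 16.5 × 4.75 = 78.38 → 78.
button band: 3 × 4.75 = 14.25 → 14.
hood: 18.5 × 4.75 = 87.88 → 88.
right front: 13 × 4.75 = 61.75 → 62.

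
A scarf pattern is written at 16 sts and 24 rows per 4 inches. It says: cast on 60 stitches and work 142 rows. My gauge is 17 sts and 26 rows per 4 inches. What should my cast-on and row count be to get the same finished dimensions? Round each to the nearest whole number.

Cast on 64 stitches; work 154 rows.

Stitches: 60 × 17/16 = 63.75 → 64.
Rows: 142 × 26/24 = 153.83 → 154.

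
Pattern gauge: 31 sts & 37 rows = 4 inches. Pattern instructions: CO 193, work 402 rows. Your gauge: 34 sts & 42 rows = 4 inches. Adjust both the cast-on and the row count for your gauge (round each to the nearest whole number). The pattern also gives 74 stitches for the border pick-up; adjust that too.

Cast on 212 stitches; work 456 rows; border pick-up 81 stitches.

Stitches: 193 × 34/31 = 211.68 → 212.
Rows: 402 × 42/37 = 456.32 → 456.
border pick-up: 74 × 34/31 = 81.16 → 81.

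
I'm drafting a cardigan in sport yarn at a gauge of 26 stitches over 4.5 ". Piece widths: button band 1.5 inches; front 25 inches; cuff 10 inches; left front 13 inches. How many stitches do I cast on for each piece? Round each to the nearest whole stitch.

button band 9; front 144; cuff 58; left front 75.

Rate = 26/4.5 = 5.778 sts per in.
button band: 1.5 × 5.778 = 8.67 → 9.
front: 25 × 5.778 = 144.44 → 144.
cuff: 10 × 5.778 = 57.78 → 58.
left front: 13 × 5.778 = 75.11 → 75.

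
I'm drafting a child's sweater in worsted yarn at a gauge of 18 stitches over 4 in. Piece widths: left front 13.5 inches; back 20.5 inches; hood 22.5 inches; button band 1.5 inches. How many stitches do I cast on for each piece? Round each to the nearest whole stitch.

left front 61; back 92; hood 101; button band 7.

Rate = 18/4 = 4.5 sts per in.
left front: 13.5 × 4.5 = 60.75 → 61.
back: 20.5 × 4.5 = 92.25 → 92.
hood: 22.5 × 4.5 = 101.25 → 101.
button band: 1.5 × 4.5 = 6.75 → 7.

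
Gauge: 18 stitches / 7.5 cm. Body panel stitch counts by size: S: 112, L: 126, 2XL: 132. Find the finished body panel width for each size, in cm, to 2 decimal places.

S 46.67 cm; L 52.50 cm; 2XL 55.00 cm.

18/7.5 = 2.4 sts per cm.
S: 112 / 2.4 = 46.667 → 46.67 cm.
L: 126 / 2.4 = 52.500 → 52.50 cm.
2XL: 132 / 2.4 = 55.000 → 55.00 cm.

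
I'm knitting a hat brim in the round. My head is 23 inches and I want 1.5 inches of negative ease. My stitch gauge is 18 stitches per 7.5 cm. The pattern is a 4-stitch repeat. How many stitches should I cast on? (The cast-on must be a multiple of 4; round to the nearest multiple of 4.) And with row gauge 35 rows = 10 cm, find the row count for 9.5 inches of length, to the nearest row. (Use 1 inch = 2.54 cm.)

Finished = 23 − 1.5 = 21.5 inches.
21.5 inches × 2.54 = 54.61 cm.
18/7.5 = 2.4 sts per cm; 54.61 × 2.4 = 131.06 sts.
Nearest multiple of 4 → 132.
9.5 inches = 24.13 cm; × 3.5 = 84.45 → 84 rows.

Cast on 132 stitches; work 84 rows.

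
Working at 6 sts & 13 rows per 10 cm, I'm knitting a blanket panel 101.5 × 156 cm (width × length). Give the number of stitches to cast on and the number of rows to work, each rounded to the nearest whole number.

Stitch gauge = 6/10 = 0.6 sts/cm; 101.5 × 0.6 = 60.90 → 61 sts.
Row gauge = 13/10 = 1.3 rows/cm; 156 × 1.3 = 202.80 → 203 rows.

Cast on 61 stitches and work 203 rows.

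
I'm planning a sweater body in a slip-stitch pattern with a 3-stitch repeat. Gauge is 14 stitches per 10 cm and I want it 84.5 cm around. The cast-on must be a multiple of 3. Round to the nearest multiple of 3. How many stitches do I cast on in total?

Cast on 117 stitches.

14 / 10 = 1.4 sts per cm.
84.5 × 1.4 = 118.30 sts.
Nearest multiple of 3: 117.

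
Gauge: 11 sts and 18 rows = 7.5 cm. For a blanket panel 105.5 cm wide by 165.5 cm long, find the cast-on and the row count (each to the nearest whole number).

Cast on 155 stitches and work 397 rows.

Stitch gauge = 11/7.5 = 1.467 sts/cm; 105.5 × 1.467 = 154.73 → 155 sts.
Row gauge = 18/7.5 = 2.4 rows/cm; 165.5 × 2.4 = 397.20 → 397 rows.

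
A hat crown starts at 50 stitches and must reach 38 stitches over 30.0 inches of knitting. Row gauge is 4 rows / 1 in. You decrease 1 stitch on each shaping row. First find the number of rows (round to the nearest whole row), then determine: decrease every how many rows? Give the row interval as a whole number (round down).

Rows = 30.0 × 4 = 120.0 → 120 rows.
Stitches to remove: 12 → 12 shaping rows (at 1 st each).
120 / 12 = 10.00 → every 10 rows.

Decrease every 10th row.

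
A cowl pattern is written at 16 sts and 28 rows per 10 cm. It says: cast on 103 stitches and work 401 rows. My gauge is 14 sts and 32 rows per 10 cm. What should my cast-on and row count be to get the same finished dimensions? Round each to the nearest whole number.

Cast on 90 stitches; work 458 rows.

Stitches: 103 × 14/16 = 90.12 → 90.
Rows: 401 × 32/28 = 458.29 → 458.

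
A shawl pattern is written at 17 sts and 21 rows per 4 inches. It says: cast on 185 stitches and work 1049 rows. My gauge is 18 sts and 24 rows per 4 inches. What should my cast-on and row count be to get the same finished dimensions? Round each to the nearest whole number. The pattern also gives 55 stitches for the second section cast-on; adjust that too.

Stitches: 185 × 18/17 = 195.88 → 196.
Rows: 1049 × 24/21 = 1198.86 → 1199.
second section cast-on: 55 × 18/17 = 58.24 → 58.

Cast on 196 stitches; work 1199 rows; second section cast-on 58 stitches.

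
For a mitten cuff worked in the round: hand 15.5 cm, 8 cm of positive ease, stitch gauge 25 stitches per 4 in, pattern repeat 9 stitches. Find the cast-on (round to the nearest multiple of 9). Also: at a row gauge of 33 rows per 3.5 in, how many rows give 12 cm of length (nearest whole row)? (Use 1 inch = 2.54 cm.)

Finished = 15.5 + 8 = 23.5 cm.
23.5 cm × 1/2.54 = 9.25 inches.
25/4 = 6.25 sts per in; 9.25 × 6.25 = 57.82 sts.
Nearest multiple of 9 → 54.
12 cm = 4.72 inches; × 9.429 = 44.54 → 45 rows.

Cast on 54 stitches; work 45 rows.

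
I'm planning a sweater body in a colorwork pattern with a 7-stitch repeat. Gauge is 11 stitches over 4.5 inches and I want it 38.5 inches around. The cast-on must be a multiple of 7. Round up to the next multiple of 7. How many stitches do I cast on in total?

CO 98 sts.

11 / 4.5 = 2.444 sts per inch.
38.5 × 2.444 = 94.11 sts.
Next multiple of 7: 98.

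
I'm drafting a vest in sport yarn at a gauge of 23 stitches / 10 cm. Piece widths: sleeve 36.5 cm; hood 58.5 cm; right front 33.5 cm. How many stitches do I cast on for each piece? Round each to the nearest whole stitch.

Rate = 23/10 = 2.3 sts per cm.
sleeve: 36.5 × 2.3 = 83.95 → 84.
hood: 58.5 × 2.3 = 134.55 → 135.
right front: 33.5 × 2.3 = 77.05 → 77.

sleeve 84; hood 135; right front 77.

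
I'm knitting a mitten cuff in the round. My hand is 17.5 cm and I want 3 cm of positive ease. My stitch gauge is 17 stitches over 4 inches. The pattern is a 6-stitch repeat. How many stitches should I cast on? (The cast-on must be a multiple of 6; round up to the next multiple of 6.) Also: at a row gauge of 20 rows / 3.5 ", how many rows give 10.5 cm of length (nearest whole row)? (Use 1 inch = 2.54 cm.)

Cast on 36 stitches; work 24 rows.

Finished = 17.5 + 3 = 20.5 cm.
20.5 cm × 1/2.54 = 8.07 inches.
17/4 = 4.25 sts per in; 8.07 × 4.25 = 34.30 sts.
Next multiple of 6 → 36.
10.5 cm = 4.13 inches; × 5.714 = 23.62 → 24 rows.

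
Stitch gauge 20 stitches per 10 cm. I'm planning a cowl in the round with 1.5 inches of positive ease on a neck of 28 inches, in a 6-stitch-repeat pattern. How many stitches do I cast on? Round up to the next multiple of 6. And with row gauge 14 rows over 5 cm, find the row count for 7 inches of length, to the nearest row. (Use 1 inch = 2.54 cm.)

Cast on 150 stitches; work 50 rows.

Finished = 28 + 1.5 = 29.5 inches.
29.5 inches × 2.54 = 74.93 cm.
20/10 = 2 sts per cm; 74.93 × 2 = 149.86 sts.
Next multiple of 6 → 150.
7 inches = 17.78 cm; × 2.8 = 49.78 → 50 rows.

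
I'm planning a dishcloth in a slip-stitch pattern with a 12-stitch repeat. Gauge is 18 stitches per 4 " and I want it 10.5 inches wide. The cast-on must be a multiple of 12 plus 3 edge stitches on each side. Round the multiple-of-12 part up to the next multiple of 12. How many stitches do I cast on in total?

18 / 4 = 4.5 sts per inch.
10.5 × 4.5 = 47.25 sts.
Less 6 edge sts → 41.25 for the repeat.
Next multiple of 12: 48.
Add back 6 edge sts → 54.

54 stitches.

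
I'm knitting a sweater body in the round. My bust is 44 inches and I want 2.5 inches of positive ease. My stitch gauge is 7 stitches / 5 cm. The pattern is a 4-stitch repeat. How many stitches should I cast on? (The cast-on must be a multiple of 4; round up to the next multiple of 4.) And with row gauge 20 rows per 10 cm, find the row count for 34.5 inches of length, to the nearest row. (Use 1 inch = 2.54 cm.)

Cast on 168 stitches; work 175 rows.

Finished = 44 + 2.5 = 46.5 inches.
46.5 inches × 2.54 = 118.11 cm.
7/5 = 1.4 sts per cm; 118.11 × 1.4 = 165.35 sts.
Next multiple of 4 → 168.
34.5 inches = 87.63 cm; × 2 = 175.26 → 175 rows.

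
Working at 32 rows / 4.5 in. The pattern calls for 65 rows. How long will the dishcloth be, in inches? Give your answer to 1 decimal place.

32 rows / 4.5 inch = 7.111 rows per inch.
65 / 7.111 = 9.14 inches.

9.1 inches.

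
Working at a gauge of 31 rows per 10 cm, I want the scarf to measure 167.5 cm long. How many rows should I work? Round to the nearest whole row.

31 rows / 10 cm = 3.1 rows per cm.
167.5 × 3.1 = 519.25 rows.
Round to nearest → 519.

Work 519 rows.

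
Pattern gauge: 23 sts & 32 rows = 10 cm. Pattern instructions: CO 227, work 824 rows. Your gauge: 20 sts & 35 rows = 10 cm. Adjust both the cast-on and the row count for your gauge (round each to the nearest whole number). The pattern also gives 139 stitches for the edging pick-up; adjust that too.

Stitches: 227 × 20/23 = 197.39 → 197.
Rows: 824 × 35/32 = 901.25 → 901.
edging pick-up: 139 × 20/23 = 120.87 → 121.

Cast on 197 stitches; work 901 rows; edging pick-up 121 stitches.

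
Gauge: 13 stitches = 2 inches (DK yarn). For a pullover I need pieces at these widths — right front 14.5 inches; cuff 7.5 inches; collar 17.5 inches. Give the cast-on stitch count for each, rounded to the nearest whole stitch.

Rate = 13/2 = 6.5 sts per in.
right front: 14.5 × 6.5 = 94.25 → 94.
cuff: 7.5 × 6.5 = 48.75 → 49.
collar: 17.5 × 6.5 = 113.75 → 114.

right front 94; cuff 49; collar 114.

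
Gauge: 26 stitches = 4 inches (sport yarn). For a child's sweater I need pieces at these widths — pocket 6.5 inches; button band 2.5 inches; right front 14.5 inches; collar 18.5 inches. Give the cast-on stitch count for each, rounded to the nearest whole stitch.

Rate = 26/4 = 6.5 sts per in.
pocket: 6.5 × 6.5 = 42.25 → 42.
button band: 2.5 × 6.5 = 16.25 → 16.
right front: 14.5 × 6.5 = 94.25 → 94.
collar: 18.5 × 6.5 = 120.25 → 120.

pocket 42; button band 16; right front 94; collar 120.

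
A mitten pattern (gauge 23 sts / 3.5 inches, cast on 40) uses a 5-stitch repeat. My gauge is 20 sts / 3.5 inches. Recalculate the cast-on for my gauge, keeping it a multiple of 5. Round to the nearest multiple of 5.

40 × 20 / 23 = 34.78.
Nearest multiple of 5: 35.

CO 35 sts.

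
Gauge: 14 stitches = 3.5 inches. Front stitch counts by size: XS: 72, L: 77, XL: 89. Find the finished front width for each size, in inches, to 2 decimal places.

XS 18.00 inches; L 19.25 inches; XL 22.25 inches.

14/3.5 = 4 sts per in.
XS: 72 / 4 = 18.000 → 18.00 in.
L: 77 / 4 = 19.250 → 19.25 in.
XL: 89 / 4 = 22.250 → 22.25 in.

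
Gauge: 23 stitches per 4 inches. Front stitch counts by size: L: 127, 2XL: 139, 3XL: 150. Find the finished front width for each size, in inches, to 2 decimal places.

23/4 = 5.75 sts per in.
L: 127 / 5.75 = 22.087 → 22.09 in.
2XL: 139 / 5.75 = 24.174 → 24.17 in.
3XL: 150 / 5.75 = 26.087 → 26.09 in.

L 22.09 inches; 2XL 24.17 inches; 3XL 26.09 inches.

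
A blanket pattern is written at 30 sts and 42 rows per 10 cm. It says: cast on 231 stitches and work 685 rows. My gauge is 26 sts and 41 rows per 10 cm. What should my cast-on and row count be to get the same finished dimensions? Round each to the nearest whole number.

Stitches: 231 × 26/30 = 200.20 → 200.
Rows: 685 × 41/42 = 668.69 → 669.

Cast on 200 stitches; work 669 rows.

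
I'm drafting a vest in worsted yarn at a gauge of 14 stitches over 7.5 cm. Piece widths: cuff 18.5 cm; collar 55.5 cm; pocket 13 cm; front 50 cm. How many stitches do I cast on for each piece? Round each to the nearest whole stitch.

Rate = 14/7.5 = 1.867 sts per cm.
cuff: 18.5 × 1.867 = 34.53 → 35.
collar: 55.5 × 1.867 = 103.60 → 104.
pocket: 13 × 1.867 = 24.27 → 24.
front: 50 × 1.867 = 93.33 → 93.

cuff 35; collar 104; pocket 24; front 93.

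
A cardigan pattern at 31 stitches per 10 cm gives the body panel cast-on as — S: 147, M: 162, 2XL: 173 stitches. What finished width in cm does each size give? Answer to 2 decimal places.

31/10 = 3.1 sts per cm.
S: 147 / 3.1 = 47.419 → 47.42 cm.
M: 162 / 3.1 = 52.258 → 52.26 cm.
2XL: 173 / 3.1 = 55.806 → 55.81 cm.

S 47.42 cm; M 52.26 cm; 2XL 55.81 cm.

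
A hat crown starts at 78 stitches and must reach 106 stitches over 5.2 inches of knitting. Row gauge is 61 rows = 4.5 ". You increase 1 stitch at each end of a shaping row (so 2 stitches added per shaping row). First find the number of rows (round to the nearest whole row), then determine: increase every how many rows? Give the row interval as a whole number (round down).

Increase every 5th row.

Rows = 5.2 × 13.556 = 70.5 → 70 rows.
Stitches to add: 28 → 14 shaping rows (at 2 st each).
70 / 14 = 5.00 → every 5 rows.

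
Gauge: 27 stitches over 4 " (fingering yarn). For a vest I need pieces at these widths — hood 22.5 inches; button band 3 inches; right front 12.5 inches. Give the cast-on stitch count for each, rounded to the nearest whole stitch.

hood 152; button band 20; right front 84.

Rate = 27/4 = 6.75 sts per in.
hood: 22.5 × 6.75 = 151.88 → 152.
button band: 3 × 6.75 = 20.25 → 20.
right front: 12.5 × 6.75 = 84.38 → 84.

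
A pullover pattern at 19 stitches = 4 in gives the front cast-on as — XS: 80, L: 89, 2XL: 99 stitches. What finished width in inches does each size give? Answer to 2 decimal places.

XS 16.84 inches; L 18.74 inches; 2XL 20.84 inches.

19/4 = 4.75 sts per in.
XS: 80 / 4.75 = 16.842 → 16.84 in.
L: 89 / 4.75 = 18.737 → 18.74 in.
2XL: 99 / 4.75 = 20.842 → 20.84 in.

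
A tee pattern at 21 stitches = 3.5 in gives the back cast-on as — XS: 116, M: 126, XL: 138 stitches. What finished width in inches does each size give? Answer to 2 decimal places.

21/3.5 = 6 sts per in.
XS: 116 / 6 = 19.333 → 19.33 in.
M: 126 / 6 = 21.000 → 21.00 in.
XL: 138 / 6 = 23.000 → 23.00 in.

XS 19.33 inches; M 21.00 inches; XL 23.00 inches.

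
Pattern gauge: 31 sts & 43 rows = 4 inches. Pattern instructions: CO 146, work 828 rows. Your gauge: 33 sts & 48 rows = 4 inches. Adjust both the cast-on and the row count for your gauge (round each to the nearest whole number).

Cast on 155 stitches; work 924 rows.

Stitches: 146 × 33/31 = 155.42 → 155.
Rows: 828 × 48/43 = 924.28 → 924.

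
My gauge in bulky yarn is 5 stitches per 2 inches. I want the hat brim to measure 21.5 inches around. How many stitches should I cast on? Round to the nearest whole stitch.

5 stitches / 2 in = 2.5 stitches per inch.
21.5 × 2.5 = 53.75 stitches.
Round to nearest → 54.

Cast on 54 stitches.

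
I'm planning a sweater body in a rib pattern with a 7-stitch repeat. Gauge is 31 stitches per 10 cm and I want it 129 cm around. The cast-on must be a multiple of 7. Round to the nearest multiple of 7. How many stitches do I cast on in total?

399 stitches.

31 / 10 = 3.1 sts per cm.
129 × 3.1 = 399.90 sts.
Nearest multiple of 7: 399.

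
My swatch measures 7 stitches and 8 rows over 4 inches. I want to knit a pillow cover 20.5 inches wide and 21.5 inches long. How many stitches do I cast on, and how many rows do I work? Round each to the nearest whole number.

Cast on 36 stitches and work 43 rows.

Stitch gauge = 7/4 = 1.75 sts/in; 20.5 × 1.75 = 35.88 → 36 sts.
Row gauge = 8/4 = 2 rows/in; 21.5 × 2 = 43.00 → 43 rows.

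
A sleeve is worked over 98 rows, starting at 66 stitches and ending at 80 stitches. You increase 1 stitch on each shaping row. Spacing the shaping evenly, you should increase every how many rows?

Stitches to add: |80 − 66| = 14.
Shaping rows needed: 14 / 1 = 14.
98 rows / 14 = every 7 rows.

Increase every 7th row.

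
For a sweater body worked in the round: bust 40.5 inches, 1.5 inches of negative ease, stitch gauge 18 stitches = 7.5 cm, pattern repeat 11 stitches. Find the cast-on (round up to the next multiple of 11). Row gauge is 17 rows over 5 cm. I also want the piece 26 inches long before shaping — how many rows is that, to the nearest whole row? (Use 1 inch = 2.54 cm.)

Cast on 242 stitches; work 225 rows.

Finished = 40.5 − 1.5 = 39 inches.
39 inches × 2.54 = 99.06 cm.
18/7.5 = 2.4 sts per cm; 99.06 × 2.4 = 237.74 sts.
Next multiple of 11 → 242.
26 inches = 66.04 cm; × 3.4 = 224.54 → 225 rows.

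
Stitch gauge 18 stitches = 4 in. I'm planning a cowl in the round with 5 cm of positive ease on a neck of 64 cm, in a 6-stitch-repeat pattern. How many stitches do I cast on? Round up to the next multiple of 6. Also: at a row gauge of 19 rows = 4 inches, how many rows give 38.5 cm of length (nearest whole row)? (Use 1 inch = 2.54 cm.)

Finished = 64 + 5 = 69 cm.
69 cm × 1/2.54 = 27.17 inches.
18/4 = 4.5 sts per in; 27.17 × 4.5 = 122.24 sts.
Next multiple of 6 → 126.
38.5 cm = 15.16 inches; × 4.75 = 72.00 → 72 rows.

Cast on 126 stitches; work 72 rows.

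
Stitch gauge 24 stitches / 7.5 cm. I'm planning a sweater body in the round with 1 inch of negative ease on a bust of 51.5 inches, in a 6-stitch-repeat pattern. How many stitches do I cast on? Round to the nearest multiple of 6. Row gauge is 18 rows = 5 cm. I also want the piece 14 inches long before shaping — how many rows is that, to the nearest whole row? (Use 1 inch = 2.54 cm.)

Finished = 51.5 − 1 = 50.5 inches.
50.5 inches × 2.54 = 128.27 cm.
24/7.5 = 3.2 sts per cm; 128.27 × 3.2 = 410.46 sts.
Nearest multiple of 6 → 408.
14 inches = 35.56 cm; × 3.6 = 128.02 → 128 rows.

Cast on 408 stitches; work 128 rows.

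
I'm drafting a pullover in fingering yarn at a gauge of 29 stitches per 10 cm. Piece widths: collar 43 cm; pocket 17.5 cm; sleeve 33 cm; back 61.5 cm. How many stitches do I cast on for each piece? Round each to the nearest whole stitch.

collar 125; pocket 51; sleeve 96; back 178.

Rate = 29/10 = 2.9 sts per cm.
collar: 43 × 2.9 = 124.70 → 125.
pocket: 17.5 × 2.9 = 50.75 → 51.
sleeve: 33 × 2.9 = 95.70 → 96.
back: 61.5 × 2.9 = 178.35 → 178.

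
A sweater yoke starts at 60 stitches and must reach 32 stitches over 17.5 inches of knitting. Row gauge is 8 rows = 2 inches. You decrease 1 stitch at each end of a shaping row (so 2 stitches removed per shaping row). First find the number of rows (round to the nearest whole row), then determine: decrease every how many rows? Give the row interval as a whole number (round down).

Rows = 17.5 × 4 = 70.0 → 70 rows.
Stitches to remove: 28 → 14 shaping rows (at 2 st each).
70 / 14 = 5.00 → every 5 rows.

Decrease every 5th row.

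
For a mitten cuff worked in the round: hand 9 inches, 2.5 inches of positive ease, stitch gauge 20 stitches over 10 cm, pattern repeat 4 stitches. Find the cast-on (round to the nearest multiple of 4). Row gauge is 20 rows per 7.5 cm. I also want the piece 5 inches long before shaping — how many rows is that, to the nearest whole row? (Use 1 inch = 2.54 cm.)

Finished = 9 + 2.5 = 11.5 inches.
11.5 inches × 2.54 = 29.21 cm.
20/10 = 2 sts per cm; 29.21 × 2 = 58.42 sts.
Nearest multiple of 4 → 60.
5 inches = 12.70 cm; × 2.667 = 33.87 → 34 rows.

Cast on 60 stitches; work 34 rows.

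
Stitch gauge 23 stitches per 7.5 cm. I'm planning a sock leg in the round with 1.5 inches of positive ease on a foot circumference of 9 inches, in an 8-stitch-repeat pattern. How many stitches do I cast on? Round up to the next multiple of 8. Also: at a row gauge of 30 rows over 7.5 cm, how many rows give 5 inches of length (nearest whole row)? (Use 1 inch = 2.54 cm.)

Cast on 88 stitches; work 51 rows.

Finished = 9 + 1.5 = 10.5 inches.
10.5 inches × 2.54 = 26.67 cm.
23/7.5 = 3.067 sts per cm; 26.67 × 3.067 = 81.79 sts.
Next multiple of 8 → 88.
5 inches = 12.70 cm; × 4 = 50.80 → 51 rows.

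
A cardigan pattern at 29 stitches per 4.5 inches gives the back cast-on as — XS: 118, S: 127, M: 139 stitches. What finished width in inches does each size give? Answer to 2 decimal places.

XS 18.31 inches; S 19.71 inches; M 21.57 inches.

29/4.5 = 6.444 sts per in.
XS: 118 / 6.444 = 18.310 → 18.31 in.
S: 127 / 6.444 = 19.707 → 19.71 in.
M: 139 / 6.444 = 21.569 → 21.57 in.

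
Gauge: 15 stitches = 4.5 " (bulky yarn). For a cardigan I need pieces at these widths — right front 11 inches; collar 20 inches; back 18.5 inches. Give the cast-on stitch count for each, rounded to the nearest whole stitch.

right front 37; collar 67; back 62.

Rate = 15/4.5 = 3.333 sts per in.
right front: 11 × 3.333 = 36.67 → 37.
collar: 20 × 3.333 = 66.67 → 67.
back: 18.5 × 3.333 = 61.67 → 62.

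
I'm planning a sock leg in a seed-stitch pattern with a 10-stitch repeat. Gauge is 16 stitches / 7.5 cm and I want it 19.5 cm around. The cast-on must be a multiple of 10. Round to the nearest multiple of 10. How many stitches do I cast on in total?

16 / 7.5 = 2.133 sts per cm.
19.5 × 2.133 = 41.60 sts.
Nearest multiple of 10: 40.

Cast on 40 stitches.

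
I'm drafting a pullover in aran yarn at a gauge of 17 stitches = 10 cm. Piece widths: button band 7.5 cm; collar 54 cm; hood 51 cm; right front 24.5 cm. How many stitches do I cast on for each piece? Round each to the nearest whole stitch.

Rate = 17/10 = 1.7 sts per cm.
button band: 7.5 × 1.7 = 12.75 → 13.
collar: 54 × 1.7 = 91.80 → 92.
hood: 51 × 1.7 = 86.70 → 87.
right front: 24.5 × 1.7 = 41.65 → 42.

button band 13; collar 92; hood 87; right front 42.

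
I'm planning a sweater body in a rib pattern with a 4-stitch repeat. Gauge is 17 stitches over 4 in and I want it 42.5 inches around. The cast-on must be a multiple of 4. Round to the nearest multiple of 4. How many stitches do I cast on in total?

17 / 4 = 4.25 sts per inch.
42.5 × 4.25 = 180.62 sts.
Nearest multiple of 4: 180.

CO 180 sts.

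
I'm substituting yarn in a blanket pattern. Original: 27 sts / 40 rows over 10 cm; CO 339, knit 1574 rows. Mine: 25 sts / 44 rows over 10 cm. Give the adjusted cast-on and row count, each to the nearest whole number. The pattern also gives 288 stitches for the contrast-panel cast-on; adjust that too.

Cast on 314 stitches; work 1731 rows; contrast-panel cast-on 267 stitches.

Stitches: 339 × 25/27 = 313.89 → 314.
Rows: 1574 × 44/40 = 1731.40 → 1731.
contrast-panel cast-on: 288 × 25/27 = 266.67 → 267.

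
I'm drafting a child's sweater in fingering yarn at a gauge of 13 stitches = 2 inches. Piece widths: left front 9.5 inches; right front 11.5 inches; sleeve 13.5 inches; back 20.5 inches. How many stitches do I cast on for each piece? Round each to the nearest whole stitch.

left front 62; right front 75; sleeve 88; back 133.

Rate = 13/2 = 6.5 sts per in.
left front: 9.5 × 6.5 = 61.75 → 62.
right front: 11.5 × 6.5 = 74.75 → 75.
sleeve: 13.5 × 6.5 = 87.75 → 88.
back: 20.5 × 6.5 = 133.25 → 133.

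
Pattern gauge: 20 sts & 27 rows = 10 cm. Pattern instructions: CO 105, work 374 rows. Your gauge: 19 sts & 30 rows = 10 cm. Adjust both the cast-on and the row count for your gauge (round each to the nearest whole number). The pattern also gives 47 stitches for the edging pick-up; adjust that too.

Cast on 100 stitches; work 416 rows; edging pick-up 45 stitches.

Stitches: 105 × 19/20 = 99.75 → 100.
Rows: 374 × 30/27 = 415.56 → 416.
edging pick-up: 47 × 19/20 = 44.65 → 45.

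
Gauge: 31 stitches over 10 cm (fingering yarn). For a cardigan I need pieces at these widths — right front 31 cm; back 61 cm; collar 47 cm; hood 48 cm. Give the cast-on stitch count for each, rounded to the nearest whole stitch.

Rate = 31/10 = 3.1 sts per cm.
right front: 31 × 3.1 = 96.10 → 96.
back: 61 × 3.1 = 189.10 → 189.
collar: 47 × 3.1 = 145.70 → 146.
hood: 48 × 3.1 = 148.80 → 149.

right front 96; back 189; collar 146; hood 149.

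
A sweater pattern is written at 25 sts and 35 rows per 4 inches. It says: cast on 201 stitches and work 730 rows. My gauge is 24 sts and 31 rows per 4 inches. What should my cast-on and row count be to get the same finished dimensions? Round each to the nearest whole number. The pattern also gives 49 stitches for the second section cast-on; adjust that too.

Stitches: 201 × 24/25 = 192.96 → 193.
Rows: 730 × 31/35 = 646.57 → 647.
second section cast-on: 49 × 24/25 = 47.04 → 47.

Cast on 193 stitches; work 647 rows; second section cast-on 47 stitches.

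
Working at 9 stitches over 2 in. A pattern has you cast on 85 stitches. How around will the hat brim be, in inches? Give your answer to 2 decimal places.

18.89 inches.

9 stitches / 2 inch = 4.5 stitches per inch.
85 / 4.5 = 18.889 inches.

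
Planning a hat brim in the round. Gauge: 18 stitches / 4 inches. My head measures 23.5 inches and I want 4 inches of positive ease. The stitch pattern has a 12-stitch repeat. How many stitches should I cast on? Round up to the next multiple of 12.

Finished = 23.5 + 4 = 27.5 inches.
18 / 4 = 4.5 sts/in.
27.5 × 4.5 = 123.75 sts.
Next multiple of 12: 132.

CO 132 sts.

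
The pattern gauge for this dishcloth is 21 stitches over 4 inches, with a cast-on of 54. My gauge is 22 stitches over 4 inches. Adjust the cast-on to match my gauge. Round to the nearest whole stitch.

57 stitches.

Scale factor = 22 / 21 = 1.048.
54 × 22 / 21 = 56.57 sts.
→ 57 sts.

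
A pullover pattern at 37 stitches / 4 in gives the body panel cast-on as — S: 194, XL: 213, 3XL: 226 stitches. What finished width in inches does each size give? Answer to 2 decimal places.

S 20.97 inches; XL 23.03 inches; 3XL 24.43 inches.

37/4 = 9.25 sts per in.
S: 194 / 9.25 = 20.973 → 20.97 in.
XL: 213 / 9.25 = 23.027 → 23.03 in.
3XL: 226 / 9.25 = 24.432 → 24.43 in.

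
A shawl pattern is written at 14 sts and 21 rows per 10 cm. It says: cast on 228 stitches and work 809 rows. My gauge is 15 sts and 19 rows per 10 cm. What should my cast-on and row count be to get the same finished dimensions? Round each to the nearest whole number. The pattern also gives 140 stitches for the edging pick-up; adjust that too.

Stitches: 228 × 15/14 = 244.29 → 244.
Rows: 809 × 19/21 = 731.95 → 732.
edging pick-up: 140 × 15/14 = 150.00 → 150.

Cast on 244 stitches; work 732 rows; edging pick-up 150 stitches.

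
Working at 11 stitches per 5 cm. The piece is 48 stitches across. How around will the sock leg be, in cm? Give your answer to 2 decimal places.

11 stitches / 5 cm = 2.2 stitches per cm.
48 / 2.2 = 21.818 cm.

21.82 cm.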